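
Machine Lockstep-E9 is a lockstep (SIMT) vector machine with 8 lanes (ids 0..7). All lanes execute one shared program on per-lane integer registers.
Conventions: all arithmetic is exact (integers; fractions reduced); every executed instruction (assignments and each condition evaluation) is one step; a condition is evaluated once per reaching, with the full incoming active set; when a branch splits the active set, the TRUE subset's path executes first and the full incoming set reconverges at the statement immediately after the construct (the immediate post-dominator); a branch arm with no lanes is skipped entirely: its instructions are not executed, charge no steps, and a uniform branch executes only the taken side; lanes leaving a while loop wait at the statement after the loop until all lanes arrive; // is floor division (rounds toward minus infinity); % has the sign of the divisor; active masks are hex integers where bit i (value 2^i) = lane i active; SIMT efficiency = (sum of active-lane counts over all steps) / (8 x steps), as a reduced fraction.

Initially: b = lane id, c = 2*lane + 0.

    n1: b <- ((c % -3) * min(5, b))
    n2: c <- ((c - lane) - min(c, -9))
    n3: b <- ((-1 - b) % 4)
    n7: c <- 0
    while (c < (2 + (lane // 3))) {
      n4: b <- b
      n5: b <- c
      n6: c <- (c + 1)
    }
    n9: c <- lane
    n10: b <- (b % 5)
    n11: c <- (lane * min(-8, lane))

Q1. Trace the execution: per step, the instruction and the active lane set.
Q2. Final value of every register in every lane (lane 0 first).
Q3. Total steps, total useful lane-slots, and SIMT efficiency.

step 0: b <- ((c % -3) * min(5, b))  0xff
step 1: c <- ((c - lane) - min(c, -9)) 0xff
step 2: b <- ((-1 - b) % 4)          0xff
step 3: c <- 0                       0xff
step 4: eval (c < (2 + (lane // 3))) 0xff
step 5: b <- b                       0xff
step 6: b <- c                       0xff
step 7: c <- (c + 1)                 0xff
step 8: eval (c < (2 + (lane // 3))) 0xff
step 9: b <- b                       0xff
step 10: b <- c                       0xff
step 11: c <- (c + 1)                 0xff
step 12: eval (c < (2 + (lane // 3))) 0xff
step 13: b <- b                       0xf8
step 14: b <- c                       0xf8
step 15: c <- (c + 1)                 0xf8
step 16: eval (c < (2 + (lane // 3))) 0xf8
step 17: b <- b                       0xc0
step 18: b <- c                       0xc0
step 19: c <- (c + 1)                 0xc0
step 20: eval (c < (2 + (lane // 3))) 0xc0
step 21: c <- lane                    0xff
step 22: b <- (b % 5)                 0xff
step 23: c <- (lane * min(-8, lane))  0xff

Answer: 24 steps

b: 1,1,1,2,2,2,3,3
c: 0,-8,-16,-24,-32,-40,-48,-56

steps = 24; useful = 156; efficiency = 156/192 = 13/16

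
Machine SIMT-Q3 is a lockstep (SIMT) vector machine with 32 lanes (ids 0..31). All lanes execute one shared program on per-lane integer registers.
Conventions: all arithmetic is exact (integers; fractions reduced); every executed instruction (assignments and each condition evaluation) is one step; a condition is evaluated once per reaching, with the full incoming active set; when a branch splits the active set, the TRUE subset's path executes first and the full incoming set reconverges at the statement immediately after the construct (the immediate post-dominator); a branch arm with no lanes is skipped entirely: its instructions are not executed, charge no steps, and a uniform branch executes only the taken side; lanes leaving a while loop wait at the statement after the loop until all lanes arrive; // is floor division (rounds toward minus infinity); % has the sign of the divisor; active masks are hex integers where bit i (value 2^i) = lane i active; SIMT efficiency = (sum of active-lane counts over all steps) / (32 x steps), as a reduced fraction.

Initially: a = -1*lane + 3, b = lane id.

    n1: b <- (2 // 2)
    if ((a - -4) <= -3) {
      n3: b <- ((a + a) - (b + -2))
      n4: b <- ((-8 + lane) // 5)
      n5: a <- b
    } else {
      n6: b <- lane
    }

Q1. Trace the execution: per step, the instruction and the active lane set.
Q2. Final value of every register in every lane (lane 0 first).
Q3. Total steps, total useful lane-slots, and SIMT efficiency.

step 0: b <- (2 // 2)                0xffffffff
step 1: eval ((a - -4) <= -3)        0xffffffff
step 2: b <- ((a + a) - (b + -2))    0xfffffc00
step 3: b <- ((-8 + lane) // 5)      0xfffffc00
step 4: a <- b                       0xfffffc00
step 5: b <- lane                    0x000003ff

Answer: 6 steps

a: 3,2,1,0,-1,-2,-3,-4,-5,-6,0,0,0,1,1,1,1,1,2,2,2,2,2,3,3,3,3,3,4,4,4,4
b: 0,1,2,3,4,5,6,7,8,9,0,0,0,1,1,1,1,1,2,2,2,2,2,3,3,3,3,3,4,4,4,4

steps = 6; useful = 140; efficiency = 140/192 = 35/48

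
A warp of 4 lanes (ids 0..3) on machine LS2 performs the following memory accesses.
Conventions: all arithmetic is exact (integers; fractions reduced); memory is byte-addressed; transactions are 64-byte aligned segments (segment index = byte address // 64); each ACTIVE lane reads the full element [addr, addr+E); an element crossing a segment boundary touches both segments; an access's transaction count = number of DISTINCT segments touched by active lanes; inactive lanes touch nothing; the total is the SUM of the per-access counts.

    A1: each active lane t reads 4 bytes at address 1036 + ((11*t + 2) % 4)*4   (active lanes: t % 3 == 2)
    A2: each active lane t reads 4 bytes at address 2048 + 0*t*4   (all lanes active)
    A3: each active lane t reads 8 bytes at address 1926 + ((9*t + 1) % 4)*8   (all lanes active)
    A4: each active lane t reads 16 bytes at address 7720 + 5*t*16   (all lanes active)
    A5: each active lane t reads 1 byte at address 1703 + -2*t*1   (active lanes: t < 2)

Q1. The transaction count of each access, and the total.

A1: 1 transaction
A2: 1 transaction
A3: 1 transaction
A4: 5 transactions
A5: 1 transaction

Answer: 1,1,1,5,1; total 9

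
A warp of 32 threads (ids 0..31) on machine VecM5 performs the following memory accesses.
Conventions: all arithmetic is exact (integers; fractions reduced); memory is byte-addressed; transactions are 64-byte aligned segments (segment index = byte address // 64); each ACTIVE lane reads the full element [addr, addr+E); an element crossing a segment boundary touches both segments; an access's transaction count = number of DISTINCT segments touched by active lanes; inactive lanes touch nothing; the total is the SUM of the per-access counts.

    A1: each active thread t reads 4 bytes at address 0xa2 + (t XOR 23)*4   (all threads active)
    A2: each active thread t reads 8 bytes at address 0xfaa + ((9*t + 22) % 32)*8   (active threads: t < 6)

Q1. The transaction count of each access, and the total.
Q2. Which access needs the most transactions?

A1: 3 transactions
A2: 4 transactions

Answer: 3,4; total 7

Answer: A2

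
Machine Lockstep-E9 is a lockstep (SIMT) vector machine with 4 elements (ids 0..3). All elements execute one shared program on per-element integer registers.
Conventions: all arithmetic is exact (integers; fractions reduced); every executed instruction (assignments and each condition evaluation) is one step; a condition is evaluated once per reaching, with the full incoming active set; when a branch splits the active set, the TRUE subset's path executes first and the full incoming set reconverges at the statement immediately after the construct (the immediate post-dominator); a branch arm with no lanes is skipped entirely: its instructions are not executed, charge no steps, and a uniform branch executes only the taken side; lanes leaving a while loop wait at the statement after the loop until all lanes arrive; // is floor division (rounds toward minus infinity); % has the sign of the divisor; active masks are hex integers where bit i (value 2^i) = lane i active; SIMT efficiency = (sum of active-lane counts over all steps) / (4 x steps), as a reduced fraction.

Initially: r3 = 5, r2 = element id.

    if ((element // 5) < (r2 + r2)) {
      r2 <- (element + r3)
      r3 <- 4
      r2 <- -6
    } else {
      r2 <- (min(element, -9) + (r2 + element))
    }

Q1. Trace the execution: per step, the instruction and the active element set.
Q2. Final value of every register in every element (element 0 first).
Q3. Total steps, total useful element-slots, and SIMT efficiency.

step 0: eval ((element // 5) < (r2 + r2)) 0xf
step 1: r2 <- (element + r3)         0xe
step 2: r3 <- 4                      0xe
step 3: r2 <- -6                     0xe
step 4: r2 <- (min(element, -9) + (r2 + element)) 0x1

Answer: 5 steps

r3: 5,4,4,4
r2: -9,-6,-6,-6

steps = 5; useful = 14; efficiency = 14/20 = 7/10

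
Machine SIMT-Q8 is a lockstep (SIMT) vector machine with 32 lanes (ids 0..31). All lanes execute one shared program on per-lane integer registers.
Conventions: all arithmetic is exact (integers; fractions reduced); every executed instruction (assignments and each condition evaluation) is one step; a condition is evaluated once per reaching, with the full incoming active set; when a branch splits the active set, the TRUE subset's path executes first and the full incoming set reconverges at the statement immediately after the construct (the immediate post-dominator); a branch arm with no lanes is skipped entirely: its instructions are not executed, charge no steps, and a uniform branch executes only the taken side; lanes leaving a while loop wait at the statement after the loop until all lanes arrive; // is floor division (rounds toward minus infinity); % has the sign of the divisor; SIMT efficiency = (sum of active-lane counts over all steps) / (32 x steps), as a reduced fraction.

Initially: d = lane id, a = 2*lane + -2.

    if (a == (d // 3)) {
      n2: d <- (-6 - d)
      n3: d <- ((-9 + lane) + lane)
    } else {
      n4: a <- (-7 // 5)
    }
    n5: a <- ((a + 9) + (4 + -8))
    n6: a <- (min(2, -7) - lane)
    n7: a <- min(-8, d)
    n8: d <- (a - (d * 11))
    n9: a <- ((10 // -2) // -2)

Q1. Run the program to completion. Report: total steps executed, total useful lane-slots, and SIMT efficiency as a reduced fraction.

Answer: 9 steps, 225 useful, 25/32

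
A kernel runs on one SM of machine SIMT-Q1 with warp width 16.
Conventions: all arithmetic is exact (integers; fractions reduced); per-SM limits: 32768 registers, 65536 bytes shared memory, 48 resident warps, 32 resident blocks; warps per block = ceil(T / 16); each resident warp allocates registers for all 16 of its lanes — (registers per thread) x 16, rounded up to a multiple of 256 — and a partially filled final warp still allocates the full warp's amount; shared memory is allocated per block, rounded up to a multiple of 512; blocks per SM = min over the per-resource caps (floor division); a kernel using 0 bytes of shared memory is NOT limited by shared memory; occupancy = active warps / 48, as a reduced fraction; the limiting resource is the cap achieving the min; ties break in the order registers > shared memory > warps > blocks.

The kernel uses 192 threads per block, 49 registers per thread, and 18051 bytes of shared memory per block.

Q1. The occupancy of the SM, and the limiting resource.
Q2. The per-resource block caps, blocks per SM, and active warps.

Answer: occupancy 1/2, limited by registers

registers: 2 blocks
shared memory: 3 blocks
warps: 4 blocks
blocks: 32 blocks

Answer: 2 blocks, 24 active warps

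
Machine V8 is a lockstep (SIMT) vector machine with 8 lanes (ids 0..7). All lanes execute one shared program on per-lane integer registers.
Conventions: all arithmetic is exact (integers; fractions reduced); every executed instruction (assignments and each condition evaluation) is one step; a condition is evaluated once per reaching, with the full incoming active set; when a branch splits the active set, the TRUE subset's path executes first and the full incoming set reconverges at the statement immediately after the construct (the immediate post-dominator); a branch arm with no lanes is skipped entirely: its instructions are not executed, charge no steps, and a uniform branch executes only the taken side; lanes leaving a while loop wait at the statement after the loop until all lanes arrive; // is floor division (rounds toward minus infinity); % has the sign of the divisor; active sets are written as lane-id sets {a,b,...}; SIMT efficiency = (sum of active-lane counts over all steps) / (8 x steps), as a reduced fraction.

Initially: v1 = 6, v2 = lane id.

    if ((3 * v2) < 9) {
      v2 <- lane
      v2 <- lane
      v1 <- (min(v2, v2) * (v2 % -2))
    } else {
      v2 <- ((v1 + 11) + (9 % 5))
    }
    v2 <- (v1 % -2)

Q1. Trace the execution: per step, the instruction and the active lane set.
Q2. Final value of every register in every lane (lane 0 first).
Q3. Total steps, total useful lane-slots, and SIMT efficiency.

step 0: eval ((3 * v2) < 9)          {0,1,2,3,4,5,6,7}
step 1: v2 <- lane                   {0,1,2}
step 2: v2 <- lane                   {0,1,2}
step 3: v1 <- (min(v2, v2) * (v2 % -2)) {0,1,2}
step 4: v2 <- ((v1 + 11) + (9 % 5))  {3,4,5,6,7}
step 5: v2 <- (v1 % -2)              {0,1,2,3,4,5,6,7}

Answer: 6 steps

v1: 0,-1,0,6,6,6,6,6
v2: 0,-1,0,0,0,0,0,0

steps = 6; useful = 30; efficiency = 30/48 = 5/8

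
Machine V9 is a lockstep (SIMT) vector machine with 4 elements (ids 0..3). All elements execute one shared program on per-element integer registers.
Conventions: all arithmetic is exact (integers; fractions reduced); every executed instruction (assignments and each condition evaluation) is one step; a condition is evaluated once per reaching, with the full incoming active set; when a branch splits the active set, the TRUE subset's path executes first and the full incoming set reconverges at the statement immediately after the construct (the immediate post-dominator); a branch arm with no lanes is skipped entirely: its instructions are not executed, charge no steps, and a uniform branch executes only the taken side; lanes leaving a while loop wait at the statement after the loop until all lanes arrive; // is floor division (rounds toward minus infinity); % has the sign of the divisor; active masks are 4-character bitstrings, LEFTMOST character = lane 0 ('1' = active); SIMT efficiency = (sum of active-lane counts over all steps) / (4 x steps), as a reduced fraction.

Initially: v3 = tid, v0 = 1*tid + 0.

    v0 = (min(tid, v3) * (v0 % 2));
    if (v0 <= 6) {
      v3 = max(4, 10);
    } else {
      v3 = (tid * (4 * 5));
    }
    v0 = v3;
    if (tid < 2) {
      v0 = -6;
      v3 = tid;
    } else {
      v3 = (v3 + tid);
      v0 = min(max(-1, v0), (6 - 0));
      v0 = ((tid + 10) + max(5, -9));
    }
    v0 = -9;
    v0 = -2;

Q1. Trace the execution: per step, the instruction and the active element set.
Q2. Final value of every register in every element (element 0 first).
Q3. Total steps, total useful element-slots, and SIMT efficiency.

step 0: v0 <- (min(tid, v3) * (v0 % 2)) 1111
step 1: eval (v0 <= 6)               1111
step 2: v3 <- max(4, 10)             1111
step 3: v0 <- v3                     1111
step 4: eval (tid < 2)               1111
step 5: v0 <- -6                     1100
step 6: v3 <- tid                    1100
step 7: v3 <- (v3 + tid)             0011
step 8: v0 <- min(max(-1, v0), (6 - 0)) 0011
step 9: v0 <- ((tid + 10) + max(5, -9)) 0011
step 10: v0 <- -9                     1111
step 11: v0 <- -2                     1111

Answer: 12 steps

v3: 0,1,12,13
v0: -2,-2,-2,-2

steps = 12; useful = 38; efficiency = 38/48 = 19/24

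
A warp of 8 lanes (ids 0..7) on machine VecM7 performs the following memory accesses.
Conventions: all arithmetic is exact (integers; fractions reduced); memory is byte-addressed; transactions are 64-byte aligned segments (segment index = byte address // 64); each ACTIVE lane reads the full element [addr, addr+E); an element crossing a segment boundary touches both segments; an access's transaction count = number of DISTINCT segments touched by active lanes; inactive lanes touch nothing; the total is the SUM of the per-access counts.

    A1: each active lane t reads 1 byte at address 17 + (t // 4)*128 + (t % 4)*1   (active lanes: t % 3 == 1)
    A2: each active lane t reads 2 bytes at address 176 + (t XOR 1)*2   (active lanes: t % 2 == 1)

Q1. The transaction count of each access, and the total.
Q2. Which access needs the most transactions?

A1: 2 transactions
A2: 1 transaction

Answer: 2,1; total 3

Answer: A1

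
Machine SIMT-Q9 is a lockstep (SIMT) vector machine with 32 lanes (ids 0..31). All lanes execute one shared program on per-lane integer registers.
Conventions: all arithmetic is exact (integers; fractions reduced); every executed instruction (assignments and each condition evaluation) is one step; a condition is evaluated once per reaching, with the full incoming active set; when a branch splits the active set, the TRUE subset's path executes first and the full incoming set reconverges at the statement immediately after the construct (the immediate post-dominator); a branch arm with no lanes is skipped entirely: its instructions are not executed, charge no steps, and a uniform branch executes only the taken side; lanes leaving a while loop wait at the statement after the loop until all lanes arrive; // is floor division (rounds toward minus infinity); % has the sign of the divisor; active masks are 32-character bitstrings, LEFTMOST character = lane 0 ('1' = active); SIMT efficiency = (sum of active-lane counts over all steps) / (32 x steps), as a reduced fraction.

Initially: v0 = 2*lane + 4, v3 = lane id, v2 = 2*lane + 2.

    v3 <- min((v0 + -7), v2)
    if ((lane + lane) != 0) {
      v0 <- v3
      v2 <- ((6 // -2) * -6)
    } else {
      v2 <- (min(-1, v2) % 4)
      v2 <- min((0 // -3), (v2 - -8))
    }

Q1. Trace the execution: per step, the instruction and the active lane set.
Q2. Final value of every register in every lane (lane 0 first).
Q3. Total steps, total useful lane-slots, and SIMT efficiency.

step 0: v3 <- min((v0 + -7), v2)     11111111111111111111111111111111
step 1: eval ((lane + lane) != 0)    11111111111111111111111111111111
step 2: v0 <- v3                     01111111111111111111111111111111
step 3: v2 <- ((6 // -2) * -6)       01111111111111111111111111111111
step 4: v2 <- (min(-1, v2) % 4)      10000000000000000000000000000000
step 5: v2 <- min((0 // -3), (v2 - -8)) 10000000000000000000000000000000

Answer: 6 steps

v0: 4,-1,1,3,5,7,9,11,13,15,17,19,21,23,25,27,29,31,33,35,37,39,41,43,45,47,49,51,53,55,57,59
v3: -3,-1,1,3,5,7,9,11,13,15,17,19,21,23,25,27,29,31,33,35,37,39,41,43,45,47,49,51,53,55,57,59
v2: 0,18,18,18,18,18,18,18,18,18,18,18,18,18,18,18,18,18,18,18,18,18,18,18,18,18,18,18,18,18,18,18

steps = 6; useful = 128; efficiency = 128/192 = 2/3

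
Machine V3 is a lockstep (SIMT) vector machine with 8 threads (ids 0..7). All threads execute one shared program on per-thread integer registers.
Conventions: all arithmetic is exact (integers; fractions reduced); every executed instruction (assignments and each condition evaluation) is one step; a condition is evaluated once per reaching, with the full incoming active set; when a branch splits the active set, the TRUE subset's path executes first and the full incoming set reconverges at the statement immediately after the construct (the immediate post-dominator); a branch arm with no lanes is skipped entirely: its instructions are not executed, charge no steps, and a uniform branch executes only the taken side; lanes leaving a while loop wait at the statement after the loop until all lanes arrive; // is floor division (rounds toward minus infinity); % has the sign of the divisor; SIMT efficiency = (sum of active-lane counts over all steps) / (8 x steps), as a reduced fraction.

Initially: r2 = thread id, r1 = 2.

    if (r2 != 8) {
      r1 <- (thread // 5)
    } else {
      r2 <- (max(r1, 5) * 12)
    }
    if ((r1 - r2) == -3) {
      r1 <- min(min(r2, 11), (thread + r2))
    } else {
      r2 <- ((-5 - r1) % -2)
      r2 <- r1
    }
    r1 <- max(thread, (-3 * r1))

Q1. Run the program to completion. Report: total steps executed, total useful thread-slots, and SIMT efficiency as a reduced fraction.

Answer: 7 steps, 47 useful, 47/56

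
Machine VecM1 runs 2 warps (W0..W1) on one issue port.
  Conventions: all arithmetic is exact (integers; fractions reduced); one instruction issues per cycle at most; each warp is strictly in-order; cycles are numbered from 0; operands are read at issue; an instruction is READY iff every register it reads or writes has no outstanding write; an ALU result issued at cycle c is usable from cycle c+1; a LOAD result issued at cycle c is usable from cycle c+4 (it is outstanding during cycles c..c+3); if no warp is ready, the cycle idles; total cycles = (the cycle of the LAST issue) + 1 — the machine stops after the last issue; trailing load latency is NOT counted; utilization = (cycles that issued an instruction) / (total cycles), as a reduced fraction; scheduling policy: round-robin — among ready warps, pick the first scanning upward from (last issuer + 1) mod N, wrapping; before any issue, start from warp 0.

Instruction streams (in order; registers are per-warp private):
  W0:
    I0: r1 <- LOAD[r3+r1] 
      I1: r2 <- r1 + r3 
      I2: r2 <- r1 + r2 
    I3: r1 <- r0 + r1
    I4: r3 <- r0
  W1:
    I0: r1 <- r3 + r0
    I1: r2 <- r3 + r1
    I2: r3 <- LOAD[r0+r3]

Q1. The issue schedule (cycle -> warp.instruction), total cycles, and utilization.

cycle 0: W0.I0
cycle 1: W1.I0
cycle 2: W1.I1
cycle 3: W1.I2
cycle 4: W0.I1
cycle 5: W0.I2
cycle 6: W0.I3
cycle 7: W0.I4

Answer: 8 cycles, utilization 1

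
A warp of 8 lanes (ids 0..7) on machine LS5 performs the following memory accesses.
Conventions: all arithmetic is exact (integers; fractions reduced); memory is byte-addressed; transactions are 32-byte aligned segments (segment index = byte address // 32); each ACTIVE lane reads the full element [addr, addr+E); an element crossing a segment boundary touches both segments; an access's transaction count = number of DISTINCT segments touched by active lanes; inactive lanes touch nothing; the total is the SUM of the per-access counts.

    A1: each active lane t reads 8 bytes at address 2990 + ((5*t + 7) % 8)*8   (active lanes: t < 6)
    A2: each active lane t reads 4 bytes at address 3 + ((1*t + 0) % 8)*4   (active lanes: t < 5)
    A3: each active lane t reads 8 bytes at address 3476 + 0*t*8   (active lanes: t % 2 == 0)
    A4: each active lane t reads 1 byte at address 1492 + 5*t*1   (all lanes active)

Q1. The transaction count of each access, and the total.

A1: 3 transactions
A2: 1 transaction
A3: 1 transaction
A4: 2 transactions

Answer: 3,1,1,2; total 7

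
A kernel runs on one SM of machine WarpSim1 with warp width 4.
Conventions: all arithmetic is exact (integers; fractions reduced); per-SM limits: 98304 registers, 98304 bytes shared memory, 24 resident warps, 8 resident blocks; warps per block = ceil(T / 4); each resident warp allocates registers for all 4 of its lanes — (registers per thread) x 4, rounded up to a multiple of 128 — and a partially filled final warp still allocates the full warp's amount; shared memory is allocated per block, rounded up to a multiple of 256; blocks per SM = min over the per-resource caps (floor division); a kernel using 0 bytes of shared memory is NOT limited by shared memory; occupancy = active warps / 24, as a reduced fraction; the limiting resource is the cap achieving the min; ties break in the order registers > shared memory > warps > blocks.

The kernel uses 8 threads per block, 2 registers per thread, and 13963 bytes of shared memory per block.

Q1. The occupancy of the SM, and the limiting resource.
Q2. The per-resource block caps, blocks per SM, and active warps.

Answer: occupancy 1/2, limited by shared memory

registers: 384 blocks
shared memory: 6 blocks
warps: 12 blocks
blocks: 8 blocks

Answer: 6 blocks, 12 active warps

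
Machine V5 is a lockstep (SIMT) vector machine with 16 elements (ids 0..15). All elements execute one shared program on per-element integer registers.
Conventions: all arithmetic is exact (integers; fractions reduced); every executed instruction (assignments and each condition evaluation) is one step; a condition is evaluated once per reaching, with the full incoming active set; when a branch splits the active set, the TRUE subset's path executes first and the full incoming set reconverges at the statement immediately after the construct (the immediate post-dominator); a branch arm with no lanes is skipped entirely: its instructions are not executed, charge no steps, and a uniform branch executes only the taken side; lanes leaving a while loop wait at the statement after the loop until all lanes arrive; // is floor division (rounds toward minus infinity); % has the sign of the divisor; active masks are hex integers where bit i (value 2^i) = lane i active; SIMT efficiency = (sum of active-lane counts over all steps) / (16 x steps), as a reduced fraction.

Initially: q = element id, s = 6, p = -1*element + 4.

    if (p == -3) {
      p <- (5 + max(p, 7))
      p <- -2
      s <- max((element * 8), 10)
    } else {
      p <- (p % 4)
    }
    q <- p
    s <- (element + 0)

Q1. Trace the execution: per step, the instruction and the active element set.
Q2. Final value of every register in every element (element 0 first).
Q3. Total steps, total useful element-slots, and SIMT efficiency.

step 0: eval (p == -3)               0xffff
step 1: p <- (5 + max(p, 7))         0x0080
step 2: p <- -2                      0x0080
step 3: s <- max((element * 8), 10)  0x0080
step 4: p <- (p % 4)                 0xff7f
step 5: q <- p                       0xffff
step 6: s <- (element + 0)           0xffff

Answer: 7 steps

q: 0,3,2,1,0,3,2,-2,0,3,2,1,0,3,2,1
s: 0,1,2,3,4,5,6,7,8,9,10,11,12,13,14,15
p: 0,3,2,1,0,3,2,-2,0,3,2,1,0,3,2,1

steps = 7; useful = 66; efficiency = 66/112 = 33/56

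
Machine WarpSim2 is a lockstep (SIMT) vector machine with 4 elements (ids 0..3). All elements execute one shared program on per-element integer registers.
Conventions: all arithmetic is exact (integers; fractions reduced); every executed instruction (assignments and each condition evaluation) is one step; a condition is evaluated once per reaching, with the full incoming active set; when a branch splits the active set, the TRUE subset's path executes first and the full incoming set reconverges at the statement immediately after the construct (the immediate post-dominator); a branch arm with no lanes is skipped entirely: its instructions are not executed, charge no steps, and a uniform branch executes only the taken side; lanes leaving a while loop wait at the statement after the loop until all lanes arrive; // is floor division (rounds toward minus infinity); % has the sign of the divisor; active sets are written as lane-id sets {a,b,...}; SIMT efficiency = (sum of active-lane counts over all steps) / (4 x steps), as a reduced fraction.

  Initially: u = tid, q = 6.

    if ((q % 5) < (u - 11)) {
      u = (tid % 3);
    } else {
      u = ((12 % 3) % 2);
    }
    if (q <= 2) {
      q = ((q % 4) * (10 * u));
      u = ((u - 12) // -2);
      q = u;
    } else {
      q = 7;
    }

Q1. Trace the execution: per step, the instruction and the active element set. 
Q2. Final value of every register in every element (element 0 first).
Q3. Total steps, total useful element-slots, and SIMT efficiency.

step 0: eval ((q % 5) < (u - 11))    {0,1,2,3}
step 1: u <- ((12 % 3) % 2)          {0,1,2,3}
step 2: eval (q <= 2)                {0,1,2,3}
step 3: q <- 7                       {0,1,2,3}

Answer: 4 steps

u: 0,0,0,0
q: 7,7,7,7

steps = 4; useful = 16; efficiency = 16/16 = 1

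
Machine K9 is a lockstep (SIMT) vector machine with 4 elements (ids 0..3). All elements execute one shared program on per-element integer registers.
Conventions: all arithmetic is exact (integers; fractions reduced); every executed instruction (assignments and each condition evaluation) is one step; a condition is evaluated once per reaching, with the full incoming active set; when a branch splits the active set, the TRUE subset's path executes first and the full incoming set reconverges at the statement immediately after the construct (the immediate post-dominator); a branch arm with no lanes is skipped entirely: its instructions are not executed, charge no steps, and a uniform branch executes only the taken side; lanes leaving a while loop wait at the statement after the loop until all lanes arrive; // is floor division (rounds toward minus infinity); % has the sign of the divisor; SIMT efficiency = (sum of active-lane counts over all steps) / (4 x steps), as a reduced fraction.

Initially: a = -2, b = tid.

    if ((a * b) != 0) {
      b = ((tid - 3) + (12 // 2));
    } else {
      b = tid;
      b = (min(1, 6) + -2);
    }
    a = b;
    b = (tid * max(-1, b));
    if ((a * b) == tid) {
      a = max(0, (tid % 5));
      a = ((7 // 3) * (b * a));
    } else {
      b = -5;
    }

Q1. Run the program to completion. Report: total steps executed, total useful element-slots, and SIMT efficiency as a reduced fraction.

Answer: 10 steps, 26 useful, 13/20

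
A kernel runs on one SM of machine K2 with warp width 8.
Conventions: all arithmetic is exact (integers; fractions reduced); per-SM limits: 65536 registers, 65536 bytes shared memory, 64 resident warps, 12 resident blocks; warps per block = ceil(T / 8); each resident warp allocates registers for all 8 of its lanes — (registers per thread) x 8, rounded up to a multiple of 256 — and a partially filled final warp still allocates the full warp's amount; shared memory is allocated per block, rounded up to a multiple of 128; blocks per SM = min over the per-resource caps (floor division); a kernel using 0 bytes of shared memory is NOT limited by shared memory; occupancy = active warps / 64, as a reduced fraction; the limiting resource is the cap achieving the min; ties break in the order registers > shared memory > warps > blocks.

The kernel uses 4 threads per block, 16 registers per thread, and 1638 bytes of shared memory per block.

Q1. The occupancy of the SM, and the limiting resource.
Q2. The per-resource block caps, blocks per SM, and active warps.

Answer: occupancy 3/16, limited by blocks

registers: 256 blocks
shared memory: 39 blocks
warps: 64 blocks
blocks: 12 blocks

Answer: 12 blocks, 12 active warps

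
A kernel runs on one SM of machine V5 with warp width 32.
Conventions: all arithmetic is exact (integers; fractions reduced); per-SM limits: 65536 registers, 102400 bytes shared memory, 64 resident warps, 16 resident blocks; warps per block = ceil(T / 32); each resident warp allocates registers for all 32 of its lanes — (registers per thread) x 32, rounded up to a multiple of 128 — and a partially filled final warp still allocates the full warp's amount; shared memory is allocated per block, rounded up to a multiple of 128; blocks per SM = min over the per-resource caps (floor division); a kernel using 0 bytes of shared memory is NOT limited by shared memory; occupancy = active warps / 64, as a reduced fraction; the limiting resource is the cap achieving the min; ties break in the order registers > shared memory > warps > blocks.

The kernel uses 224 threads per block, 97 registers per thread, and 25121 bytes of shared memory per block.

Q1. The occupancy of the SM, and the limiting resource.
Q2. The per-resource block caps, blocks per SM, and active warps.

Answer: occupancy 7/32, limited by registers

registers: 2 blocks
shared memory: 4 blocks
warps: 9 blocks
blocks: 16 blocks

Answer: 2 blocks, 14 active warps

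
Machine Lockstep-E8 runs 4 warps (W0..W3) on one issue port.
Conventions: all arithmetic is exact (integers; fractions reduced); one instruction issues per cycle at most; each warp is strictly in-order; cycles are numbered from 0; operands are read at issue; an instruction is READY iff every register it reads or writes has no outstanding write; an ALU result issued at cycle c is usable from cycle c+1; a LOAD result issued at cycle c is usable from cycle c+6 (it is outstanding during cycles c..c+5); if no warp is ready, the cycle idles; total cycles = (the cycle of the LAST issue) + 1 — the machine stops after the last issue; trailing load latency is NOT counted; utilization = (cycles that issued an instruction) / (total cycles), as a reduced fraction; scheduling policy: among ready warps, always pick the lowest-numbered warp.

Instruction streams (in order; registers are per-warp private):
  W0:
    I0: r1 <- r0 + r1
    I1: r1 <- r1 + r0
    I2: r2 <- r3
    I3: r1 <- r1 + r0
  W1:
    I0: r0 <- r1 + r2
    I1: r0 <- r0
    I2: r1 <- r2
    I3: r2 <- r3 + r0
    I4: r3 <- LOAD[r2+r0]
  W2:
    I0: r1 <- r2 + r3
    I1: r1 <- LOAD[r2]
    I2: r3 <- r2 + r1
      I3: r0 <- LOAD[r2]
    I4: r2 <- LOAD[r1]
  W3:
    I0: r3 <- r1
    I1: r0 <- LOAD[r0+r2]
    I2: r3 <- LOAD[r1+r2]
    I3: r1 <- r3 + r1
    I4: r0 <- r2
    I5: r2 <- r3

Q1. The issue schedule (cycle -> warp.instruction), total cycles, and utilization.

cycle 0: W0.I0
cycle 1: W0.I1
cycle 2: W0.I2
cycle 3: W0.I3
cycle 4: W1.I0
cycle 5: W1.I1
cycle 6: W1.I2
cycle 7: W1.I3
cycle 8: W1.I4
cycle 9: W2.I0
cycle 10: W2.I1
cycle 11: W3.I0
cycle 12: W3.I1
cycle 13: W3.I2
cycle 14: idle
cycle 15: idle
cycle 16: W2.I2
cycle 17: W2.I3
cycle 18: W2.I4
cycle 19: W3.I3
cycle 20: W3.I4
cycle 21: W3.I5

Answer: 22 cycles, utilization 10/11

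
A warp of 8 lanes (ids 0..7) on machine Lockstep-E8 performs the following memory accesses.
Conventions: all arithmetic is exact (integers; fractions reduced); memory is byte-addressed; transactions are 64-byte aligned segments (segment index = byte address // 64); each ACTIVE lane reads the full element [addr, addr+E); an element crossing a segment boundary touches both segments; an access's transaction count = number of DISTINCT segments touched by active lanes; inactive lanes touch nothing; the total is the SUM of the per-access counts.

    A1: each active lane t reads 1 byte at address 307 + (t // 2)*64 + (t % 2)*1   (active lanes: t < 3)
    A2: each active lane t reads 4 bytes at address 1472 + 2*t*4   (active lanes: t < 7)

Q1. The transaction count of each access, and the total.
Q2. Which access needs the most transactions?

A1: 2 transactions
A2: 1 transaction

Answer: 2,1; total 3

Answer: A1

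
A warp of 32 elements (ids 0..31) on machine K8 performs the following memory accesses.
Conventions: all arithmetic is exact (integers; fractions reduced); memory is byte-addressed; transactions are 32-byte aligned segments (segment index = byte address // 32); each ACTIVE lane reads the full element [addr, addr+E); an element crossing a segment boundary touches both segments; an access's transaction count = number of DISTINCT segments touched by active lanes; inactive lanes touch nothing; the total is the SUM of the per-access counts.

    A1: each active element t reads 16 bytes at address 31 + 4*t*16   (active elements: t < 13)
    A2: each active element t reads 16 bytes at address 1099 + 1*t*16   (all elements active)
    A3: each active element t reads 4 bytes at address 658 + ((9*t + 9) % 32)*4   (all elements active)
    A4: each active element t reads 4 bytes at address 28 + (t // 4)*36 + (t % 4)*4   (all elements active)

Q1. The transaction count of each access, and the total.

A1: 26 transactions
A2: 17 transactions
A3: 5 transactions
A4: 10 transactions

Answer: 26,17,5,10; total 58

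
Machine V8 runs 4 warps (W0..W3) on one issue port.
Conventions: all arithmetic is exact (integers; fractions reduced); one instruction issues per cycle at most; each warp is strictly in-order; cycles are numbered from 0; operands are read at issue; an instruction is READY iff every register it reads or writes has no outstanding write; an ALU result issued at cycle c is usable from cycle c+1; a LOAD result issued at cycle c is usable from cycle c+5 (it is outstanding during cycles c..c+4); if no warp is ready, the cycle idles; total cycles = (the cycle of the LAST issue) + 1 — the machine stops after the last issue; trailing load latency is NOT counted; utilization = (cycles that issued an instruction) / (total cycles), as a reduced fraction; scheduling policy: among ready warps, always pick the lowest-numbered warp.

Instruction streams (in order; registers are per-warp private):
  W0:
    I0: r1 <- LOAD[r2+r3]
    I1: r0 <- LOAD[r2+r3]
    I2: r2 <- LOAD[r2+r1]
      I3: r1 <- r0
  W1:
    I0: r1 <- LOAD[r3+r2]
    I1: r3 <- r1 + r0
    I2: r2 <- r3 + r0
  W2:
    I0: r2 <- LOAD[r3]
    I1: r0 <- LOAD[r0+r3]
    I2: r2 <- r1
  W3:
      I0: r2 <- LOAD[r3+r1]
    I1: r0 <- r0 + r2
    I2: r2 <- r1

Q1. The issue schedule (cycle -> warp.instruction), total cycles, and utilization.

cycle 0: W0.I0
cycle 1: W0.I1
cycle 2: W1.I0
cycle 3: W2.I0
cycle 4: W2.I1
cycle 5: W0.I2
cycle 6: W0.I3
cycle 7: W1.I1
cycle 8: W1.I2
cycle 9: W2.I2
cycle 10: W3.I0
cycle 11: idle
cycle 12: idle
cycle 13: idle
cycle 14: idle
cycle 15: W3.I1
cycle 16: W3.I2

Answer: 17 cycles, utilization 13/17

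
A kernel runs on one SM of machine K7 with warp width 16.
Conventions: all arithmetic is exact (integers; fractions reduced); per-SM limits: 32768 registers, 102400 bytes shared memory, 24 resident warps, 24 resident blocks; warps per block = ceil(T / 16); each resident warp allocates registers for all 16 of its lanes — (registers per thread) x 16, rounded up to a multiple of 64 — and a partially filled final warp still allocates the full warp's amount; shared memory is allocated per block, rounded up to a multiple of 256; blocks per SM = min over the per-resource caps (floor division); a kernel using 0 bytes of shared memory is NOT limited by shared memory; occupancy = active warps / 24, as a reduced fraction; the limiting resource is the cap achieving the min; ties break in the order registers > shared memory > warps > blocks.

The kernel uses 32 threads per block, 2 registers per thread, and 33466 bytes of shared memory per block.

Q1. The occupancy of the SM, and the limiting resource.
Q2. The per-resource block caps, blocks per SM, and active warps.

Answer: occupancy 1/4, limited by shared memory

registers: 256 blocks
shared memory: 3 blocks
warps: 12 blocks
blocks: 24 blocks

Answer: 3 blocks, 6 active warps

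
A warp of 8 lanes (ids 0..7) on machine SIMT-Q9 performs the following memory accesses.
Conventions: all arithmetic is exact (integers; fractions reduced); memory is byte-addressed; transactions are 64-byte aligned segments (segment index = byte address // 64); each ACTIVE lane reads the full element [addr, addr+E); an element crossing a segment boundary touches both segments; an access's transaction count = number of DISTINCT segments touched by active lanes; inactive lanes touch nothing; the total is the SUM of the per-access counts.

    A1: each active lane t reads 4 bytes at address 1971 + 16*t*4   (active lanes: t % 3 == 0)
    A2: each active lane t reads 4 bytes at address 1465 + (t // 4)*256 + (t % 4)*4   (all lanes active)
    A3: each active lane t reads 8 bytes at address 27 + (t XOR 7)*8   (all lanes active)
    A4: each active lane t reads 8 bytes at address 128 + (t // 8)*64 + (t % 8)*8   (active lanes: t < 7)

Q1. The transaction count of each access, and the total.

A1: 3 transactions
A2: 4 transactions
A3: 2 transactions
A4: 1 transaction

Answer: 3,4,2,1; total 10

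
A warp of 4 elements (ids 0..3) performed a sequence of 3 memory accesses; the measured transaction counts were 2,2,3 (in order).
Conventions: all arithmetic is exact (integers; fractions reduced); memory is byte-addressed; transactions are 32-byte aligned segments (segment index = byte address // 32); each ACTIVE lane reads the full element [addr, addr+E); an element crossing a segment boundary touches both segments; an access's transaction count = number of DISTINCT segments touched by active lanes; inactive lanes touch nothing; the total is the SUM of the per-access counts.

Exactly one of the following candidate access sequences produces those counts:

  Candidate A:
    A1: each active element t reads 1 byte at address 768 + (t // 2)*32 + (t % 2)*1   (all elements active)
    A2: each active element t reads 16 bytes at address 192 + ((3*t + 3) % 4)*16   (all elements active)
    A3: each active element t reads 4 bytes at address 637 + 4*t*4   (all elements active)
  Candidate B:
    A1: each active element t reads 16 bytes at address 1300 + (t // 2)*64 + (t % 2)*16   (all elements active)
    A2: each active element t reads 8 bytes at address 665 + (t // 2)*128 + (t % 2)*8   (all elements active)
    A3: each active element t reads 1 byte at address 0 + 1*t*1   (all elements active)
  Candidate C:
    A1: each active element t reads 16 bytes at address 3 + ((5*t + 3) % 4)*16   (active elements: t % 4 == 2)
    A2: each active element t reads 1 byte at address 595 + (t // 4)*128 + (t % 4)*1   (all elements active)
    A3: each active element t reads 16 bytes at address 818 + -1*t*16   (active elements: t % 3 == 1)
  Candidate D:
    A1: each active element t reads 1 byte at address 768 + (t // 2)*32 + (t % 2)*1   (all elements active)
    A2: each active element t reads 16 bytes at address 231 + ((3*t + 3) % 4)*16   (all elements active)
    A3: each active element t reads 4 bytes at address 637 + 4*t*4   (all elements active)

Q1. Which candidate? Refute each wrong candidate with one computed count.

B: A1 gives 4 transactions, not 2
C: A2 gives 1 transaction, not 2
D: A2 gives 3 transactions, not 2
A: all counts match (2,2,3)

Answer: A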